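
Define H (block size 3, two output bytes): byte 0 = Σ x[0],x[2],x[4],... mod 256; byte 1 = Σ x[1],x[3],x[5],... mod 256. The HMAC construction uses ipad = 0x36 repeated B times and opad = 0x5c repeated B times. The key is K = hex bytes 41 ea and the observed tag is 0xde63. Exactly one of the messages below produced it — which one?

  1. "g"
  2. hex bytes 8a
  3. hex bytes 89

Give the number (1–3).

Key hex bytes 41 ea is 2 bytes ≤ B = 3; zero-pad to 3 bytes: K' = 41 ea 00.
K' ⊕ ipad = 77 dc 36; K' ⊕ opad = 1d b6 5c.
m1: inner = H(77 dc 36 67) = ad 43; tag = H(1d b6 5c ad 43) = bc63
m2: inner = H(77 dc 36 8a) = ad 66; tag = H(1d b6 5c ad 66) = df63
m3: inner = H(77 dc 36 89) = ad 65; tag = H(1d b6 5c ad 65) = de63 ← matches

3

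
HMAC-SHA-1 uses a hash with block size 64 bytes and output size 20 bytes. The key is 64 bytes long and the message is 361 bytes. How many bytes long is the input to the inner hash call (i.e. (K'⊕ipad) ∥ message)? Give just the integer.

425

Key is 64 ≤ 64 bytes, zero-padded: |K'| = 64.
Inner input = (K'⊕ipad) ∥ m → 64 + 361 = 425 bytes.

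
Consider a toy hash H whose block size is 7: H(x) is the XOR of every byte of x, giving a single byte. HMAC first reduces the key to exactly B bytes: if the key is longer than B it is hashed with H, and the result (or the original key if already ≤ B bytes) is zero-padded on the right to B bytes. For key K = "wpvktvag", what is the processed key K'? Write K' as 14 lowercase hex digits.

1e000000000000

|K| = 8 > B = 7, so first hash the key.
H(K): XOR 77⊕70⊕76⊕6b⊕74⊕76⊕61⊕67 = 1e.
Zero-pad H(K) = 1e to 7 bytes: K' = 1e 00 00 00 00 00 00.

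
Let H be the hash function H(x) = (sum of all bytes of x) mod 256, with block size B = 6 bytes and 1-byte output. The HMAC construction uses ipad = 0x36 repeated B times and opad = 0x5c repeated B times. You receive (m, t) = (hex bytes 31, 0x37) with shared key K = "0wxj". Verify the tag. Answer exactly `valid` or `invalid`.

Key "0wxj" = 30 77 78 6a is 4 bytes ≤ B = 6; zero-pad to 6 bytes: K' = 30 77 78 6a 00 00.
K' ⊕ ipad = 06 41 4e 5c 36 36; K' ⊕ opad = 6c 2b 24 36 5c 5c.
Inner hash: sum = 6+65+78+92+54+54+49 = 398; mod 256 = 142 → 8e.
Outer hash (recomputed tag): sum = 108+43+36+54+92+92+142 = 567; mod 256 = 55 → 37.
Recomputed tag = 37; claimed = 37 → match.

valid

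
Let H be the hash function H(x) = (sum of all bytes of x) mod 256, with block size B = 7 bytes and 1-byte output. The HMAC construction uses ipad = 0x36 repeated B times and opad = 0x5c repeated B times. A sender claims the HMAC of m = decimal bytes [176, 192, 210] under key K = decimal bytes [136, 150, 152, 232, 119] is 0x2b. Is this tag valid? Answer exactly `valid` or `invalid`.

Key decimal bytes [136, 150, 152, 232, 119] = 88 96 98 e8 77 is 5 bytes ≤ B = 7; zero-pad to 7 bytes: K' = 88 96 98 e8 77 00 00.
K' ⊕ ipad = be a0 ae de 41 36 36; K' ⊕ opad = d4 ca c4 b4 2b 5c 5c.
Inner hash: sum = 190+160+174+222+65+54+54+176+192+210 = 1497; mod 256 = 217 → d9.
Outer hash (recomputed tag): sum = 212+202+196+180+43+92+92+217 = 1234; mod 256 = 210 → d2.
Recomputed tag = d2; claimed = 2b → mismatch.

invalid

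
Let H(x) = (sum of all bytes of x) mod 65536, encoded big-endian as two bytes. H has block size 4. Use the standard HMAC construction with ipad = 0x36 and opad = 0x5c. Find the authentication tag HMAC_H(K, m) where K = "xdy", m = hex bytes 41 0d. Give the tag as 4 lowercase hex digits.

0151

Key "xdy" = 78 64 79 is 3 bytes ≤ B = 4; zero-pad to 4 bytes: K' = 78 64 79 00.
K' ⊕ ipad = 4e 52 4f 36.  K' ⊕ opad = 24 38 25 5c.
Inner input = (K'⊕ipad) ∥ m = 4e 52 4f 36 ∥ 41 0d.
Inner hash: sum = 78+82+79+54+65+13 = 371 → 01 73.
Outer input = (K'⊕opad) ∥ inner = 24 38 25 5c ∥ 01 73.
Outer hash (tag): sum = 36+56+37+92+1+115 = 337 → 01 51.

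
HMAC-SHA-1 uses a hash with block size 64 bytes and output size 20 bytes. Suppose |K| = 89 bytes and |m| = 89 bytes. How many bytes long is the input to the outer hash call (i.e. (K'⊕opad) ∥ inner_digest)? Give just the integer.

84

Key is 89 > 64 bytes, so it is hashed to 20 bytes then zero-padded to 64: |K'| = 64.
Outer input = (K'⊕opad) ∥ H(inner) → 64 + 20 = 84 bytes.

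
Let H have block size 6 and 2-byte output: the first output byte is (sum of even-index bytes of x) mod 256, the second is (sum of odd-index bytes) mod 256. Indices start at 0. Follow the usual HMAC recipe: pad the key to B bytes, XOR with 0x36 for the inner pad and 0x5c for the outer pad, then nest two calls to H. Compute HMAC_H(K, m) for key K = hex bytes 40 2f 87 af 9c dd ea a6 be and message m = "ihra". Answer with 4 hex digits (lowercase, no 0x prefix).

9381

Key hex bytes 40 2f 87 af 9c dd ea a6 be is 9 bytes > B = 6, so hash it first: H(key) = 0b 61, then zero-pad to 6 bytes: K' = 0b 61 00 00 00 00.
K' ⊕ ipad = 3d 57 36 36 36 36.  K' ⊕ opad = 57 3d 5c 5c 5c 5c.
Inner input = (K'⊕ipad) ∥ m = 3d 57 36 36 36 36 ∥ 69 68 72 61.
Inner hash: even-index sum = 388 mod 256 = 132; odd-index sum = 396 mod 256 = 140 → 84 8c.
Outer input = (K'⊕opad) ∥ inner = 57 3d 5c 5c 5c 5c ∥ 84 8c.
Outer hash (tag): even-index sum = 403 mod 256 = 147; odd-index sum = 385 mod 256 = 129 → 93 81.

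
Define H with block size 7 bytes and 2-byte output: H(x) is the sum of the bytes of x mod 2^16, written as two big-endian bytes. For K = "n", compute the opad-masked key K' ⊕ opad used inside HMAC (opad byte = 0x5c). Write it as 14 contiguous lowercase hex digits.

325c5c5c5c5c5c

Key "n" = 6e is 1 byte ≤ B = 7; zero-pad to 7 bytes: K' = 6e 00 00 00 00 00 00.
XOR each byte with 0x5c: 6e⊕5c=32, 00⊕5c=5c, 00⊕5c=5c, 00⊕5c=5c, 00⊕5c=5c, 00⊕5c=5c, 00⊕5c=5c.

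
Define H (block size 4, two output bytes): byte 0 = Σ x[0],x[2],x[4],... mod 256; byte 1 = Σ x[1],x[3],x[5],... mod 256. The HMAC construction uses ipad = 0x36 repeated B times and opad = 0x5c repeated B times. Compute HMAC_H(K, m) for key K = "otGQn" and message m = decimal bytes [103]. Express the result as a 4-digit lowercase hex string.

831e

Key "otGQn" = 6f 74 47 51 6e is 5 bytes > B = 4, so hash it first: H(key) = 24 c5, then zero-pad to 4 bytes: K' = 24 c5 00 00.
K' ⊕ ipad = 12 f3 36 36.  K' ⊕ opad = 78 99 5c 5c.
Inner input = (K'⊕ipad) ∥ m = 12 f3 36 36 ∥ 67.
Inner hash: even-index sum = 175 mod 256 = 175; odd-index sum = 297 mod 256 = 41 → af 29.
Outer input = (K'⊕opad) ∥ inner = 78 99 5c 5c ∥ af 29.
Outer hash (tag): even-index sum = 387 mod 256 = 131; odd-index sum = 286 mod 256 = 30 → 83 1e.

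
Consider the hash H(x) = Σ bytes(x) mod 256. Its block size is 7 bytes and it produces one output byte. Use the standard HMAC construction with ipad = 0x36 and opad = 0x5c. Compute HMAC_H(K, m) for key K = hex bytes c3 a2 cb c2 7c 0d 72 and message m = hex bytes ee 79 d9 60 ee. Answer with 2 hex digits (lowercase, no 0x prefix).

Key hex bytes c3 a2 cb c2 7c 0d 72 is exactly B = 7 bytes: K' = c3 a2 cb c2 7c 0d 72.
K' ⊕ ipad = f5 94 fd f4 4a 3b 44.  K' ⊕ opad = 9f fe 97 9e 20 51 2e.
Inner input = (K'⊕ipad) ∥ m = f5 94 fd f4 4a 3b 44 ∥ ee 79 d9 60 ee.
Inner hash: sum = 245+148+253+244+74+59+68+238+121+217+96+238 = 2001; mod 256 = 209 → d1.
Outer input = (K'⊕opad) ∥ inner = 9f fe 97 9e 20 51 2e ∥ d1.
Outer hash (tag): sum = 159+254+151+158+32+81+46+209 = 1090; mod 256 = 66 → 42.

42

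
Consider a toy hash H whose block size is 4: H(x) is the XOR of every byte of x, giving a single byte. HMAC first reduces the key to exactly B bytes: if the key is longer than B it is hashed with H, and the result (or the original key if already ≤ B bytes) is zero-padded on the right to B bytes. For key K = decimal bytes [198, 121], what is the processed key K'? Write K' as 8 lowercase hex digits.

Key decimal bytes [198, 121] = c6 79 is 2 bytes ≤ B = 4; zero-pad to 4 bytes: K' = c6 79 00 00.

c6790000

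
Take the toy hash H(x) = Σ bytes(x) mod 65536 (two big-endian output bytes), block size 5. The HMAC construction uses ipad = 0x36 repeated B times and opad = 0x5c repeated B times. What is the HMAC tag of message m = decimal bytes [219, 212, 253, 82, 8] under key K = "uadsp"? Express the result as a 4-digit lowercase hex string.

Key "uadsp" = 75 61 64 73 70 is exactly B = 5 bytes: K' = 75 61 64 73 70.
K' ⊕ ipad = 43 57 52 45 46.  K' ⊕ opad = 29 3d 38 2f 2c.
Inner input = (K'⊕ipad) ∥ m = 43 57 52 45 46 ∥ db d4 fd 52 08.
Inner hash: sum = 67+87+82+69+70+219+212+253+82+8 = 1149 → 04 7d.
Outer input = (K'⊕opad) ∥ inner = 29 3d 38 2f 2c ∥ 04 7d.
Outer hash (tag): sum = 41+61+56+47+44+4+125 = 378 → 01 7a.

017a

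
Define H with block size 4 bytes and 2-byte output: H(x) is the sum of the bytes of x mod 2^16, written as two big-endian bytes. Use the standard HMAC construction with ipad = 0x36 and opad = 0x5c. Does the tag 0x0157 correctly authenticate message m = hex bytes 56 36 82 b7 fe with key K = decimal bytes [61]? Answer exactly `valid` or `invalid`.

Key decimal bytes [61] = 3d is 1 byte ≤ B = 4; zero-pad to 4 bytes: K' = 3d 00 00 00.
K' ⊕ ipad = 0b 36 36 36; K' ⊕ opad = 61 5c 5c 5c.
Inner hash: sum = 11+54+54+54+86+54+130+183+254 = 880 → 03 70.
Outer hash (recomputed tag): sum = 97+92+92+92+3+112 = 488 → 01 e8.
Recomputed tag = 01e8; claimed = 0157 → mismatch.

invalid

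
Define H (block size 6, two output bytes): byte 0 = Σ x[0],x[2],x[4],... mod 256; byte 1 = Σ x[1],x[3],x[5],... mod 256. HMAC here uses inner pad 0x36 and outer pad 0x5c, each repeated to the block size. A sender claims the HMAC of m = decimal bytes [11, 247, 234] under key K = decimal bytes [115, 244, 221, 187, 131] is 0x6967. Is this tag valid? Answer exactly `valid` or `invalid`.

valid

Key decimal bytes [115, 244, 221, 187, 131] = 73 f4 dd bb 83 is 5 bytes ≤ B = 6; zero-pad to 6 bytes: K' = 73 f4 dd bb 83 00.
K' ⊕ ipad = 45 c2 eb 8d b5 36; K' ⊕ opad = 2f a8 81 e7 df 5c.
Inner hash: even-index sum = 730 mod 256 = 218; odd-index sum = 636 mod 256 = 124 → da 7c.
Outer hash (recomputed tag): even-index sum = 617 mod 256 = 105; odd-index sum = 615 mod 256 = 103 → 69 67.
Recomputed tag = 6967; claimed = 6967 → match.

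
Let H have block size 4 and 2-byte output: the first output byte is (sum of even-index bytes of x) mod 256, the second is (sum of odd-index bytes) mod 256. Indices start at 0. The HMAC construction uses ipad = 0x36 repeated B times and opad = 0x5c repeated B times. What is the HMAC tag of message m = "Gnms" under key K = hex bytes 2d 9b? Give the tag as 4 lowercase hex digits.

Key hex bytes 2d 9b is 2 bytes ≤ B = 4; zero-pad to 4 bytes: K' = 2d 9b 00 00.
K' ⊕ ipad = 1b ad 36 36.  K' ⊕ opad = 71 c7 5c 5c.
Inner input = (K'⊕ipad) ∥ m = 1b ad 36 36 ∥ 47 6e 6d 73.
Inner hash: even-index sum = 261 mod 256 = 5; odd-index sum = 452 mod 256 = 196 → 05 c4.
Outer input = (K'⊕opad) ∥ inner = 71 c7 5c 5c ∥ 05 c4.
Outer hash (tag): even-index sum = 210 mod 256 = 210; odd-index sum = 487 mod 256 = 231 → d2 e7.

d2e7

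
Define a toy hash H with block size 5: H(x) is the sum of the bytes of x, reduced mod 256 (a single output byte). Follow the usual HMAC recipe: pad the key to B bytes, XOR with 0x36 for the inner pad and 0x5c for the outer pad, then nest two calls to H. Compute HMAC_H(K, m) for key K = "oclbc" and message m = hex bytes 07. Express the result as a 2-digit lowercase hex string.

Key "oclbc" = 6f 63 6c 62 63 is exactly B = 5 bytes: K' = 6f 63 6c 62 63.
K' ⊕ ipad = 59 55 5a 54 55.  K' ⊕ opad = 33 3f 30 3e 3f.
Inner input = (K'⊕ipad) ∥ m = 59 55 5a 54 55 ∥ 07.
Inner hash: sum = 89+85+90+84+85+7 = 440; mod 256 = 184 → b8.
Outer input = (K'⊕opad) ∥ inner = 33 3f 30 3e 3f ∥ b8.
Outer hash (tag): sum = 51+63+48+62+63+184 = 471; mod 256 = 215 → d7.

d7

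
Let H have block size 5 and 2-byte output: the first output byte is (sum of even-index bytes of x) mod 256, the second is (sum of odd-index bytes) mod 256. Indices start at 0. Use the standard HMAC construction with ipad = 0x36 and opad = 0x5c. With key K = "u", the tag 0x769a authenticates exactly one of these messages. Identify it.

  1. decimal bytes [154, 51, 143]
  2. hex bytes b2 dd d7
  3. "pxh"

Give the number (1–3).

1

Key "u" = 75 is 1 byte ≤ B = 5; zero-pad to 5 bytes: K' = 75 00 00 00 00.
K' ⊕ ipad = 43 36 36 36 36; K' ⊕ opad = 29 5c 5c 5c 5c.
m1: inner = H(43 36 36 36 36 9a 33 8f) = e2 95; tag = H(29 5c 5c 5c 5c e2 95) = 769a ← matches
m2: inner = H(43 36 36 36 36 b2 dd d7) = 8c f5; tag = H(29 5c 5c 5c 5c 8c f5) = d644
m3: inner = H(43 36 36 36 36 70 78 68) = 27 44; tag = H(29 5c 5c 5c 5c 27 44) = 25df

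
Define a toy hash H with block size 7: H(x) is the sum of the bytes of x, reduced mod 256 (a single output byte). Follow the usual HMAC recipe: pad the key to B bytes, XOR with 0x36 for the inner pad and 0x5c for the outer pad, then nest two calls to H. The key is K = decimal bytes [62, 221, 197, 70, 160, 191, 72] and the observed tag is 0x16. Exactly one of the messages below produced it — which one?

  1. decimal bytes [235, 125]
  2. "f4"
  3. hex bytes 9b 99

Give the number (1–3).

2

Key decimal bytes [62, 221, 197, 70, 160, 191, 72] = 3e dd c5 46 a0 bf 48 is exactly B = 7 bytes: K' = 3e dd c5 46 a0 bf 48.
K' ⊕ ipad = 08 eb f3 70 96 89 7e; K' ⊕ opad = 62 81 99 1a fc e3 14.
m1: inner = H(08 eb f3 70 96 89 7e eb 7d) = 5b; tag = H(62 81 99 1a fc e3 14 5b) = e4
m2: inner = H(08 eb f3 70 96 89 7e 66 34) = 8d; tag = H(62 81 99 1a fc e3 14 8d) = 16 ← matches
m3: inner = H(08 eb f3 70 96 89 7e 9b 99) = 27; tag = H(62 81 99 1a fc e3 14 27) = b0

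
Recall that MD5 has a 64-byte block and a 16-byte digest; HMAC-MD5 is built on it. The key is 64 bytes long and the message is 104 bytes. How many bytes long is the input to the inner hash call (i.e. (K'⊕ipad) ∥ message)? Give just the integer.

168

Key is 64 ≤ 64 bytes, zero-padded: |K'| = 64.
Inner input = (K'⊕ipad) ∥ m → 64 + 104 = 168 bytes.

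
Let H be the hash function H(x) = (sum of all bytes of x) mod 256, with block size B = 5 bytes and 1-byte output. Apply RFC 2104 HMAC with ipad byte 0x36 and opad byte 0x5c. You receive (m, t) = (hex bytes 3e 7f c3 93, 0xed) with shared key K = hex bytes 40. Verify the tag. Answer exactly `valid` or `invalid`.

valid

Key hex bytes 40 is 1 byte ≤ B = 5; zero-pad to 5 bytes: K' = 40 00 00 00 00.
K' ⊕ ipad = 76 36 36 36 36; K' ⊕ opad = 1c 5c 5c 5c 5c.
Inner hash: sum = 118+54+54+54+54+62+127+195+147 = 865; mod 256 = 97 → 61.
Outer hash (recomputed tag): sum = 28+92+92+92+92+97 = 493; mod 256 = 237 → ed.
Recomputed tag = ed; claimed = ed → match.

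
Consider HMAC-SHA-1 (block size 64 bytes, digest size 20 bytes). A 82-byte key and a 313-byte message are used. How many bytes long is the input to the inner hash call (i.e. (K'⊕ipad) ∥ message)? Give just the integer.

377

Key is 82 > 64 bytes, so it is hashed to 20 bytes then zero-padded to 64: |K'| = 64.
Inner input = (K'⊕ipad) ∥ m → 64 + 313 = 377 bytes.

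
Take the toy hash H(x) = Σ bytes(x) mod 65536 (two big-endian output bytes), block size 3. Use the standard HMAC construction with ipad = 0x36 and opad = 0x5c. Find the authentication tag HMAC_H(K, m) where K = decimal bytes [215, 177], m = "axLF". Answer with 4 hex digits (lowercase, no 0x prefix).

Key decimal bytes [215, 177] = d7 b1 is 2 bytes ≤ B = 3; zero-pad to 3 bytes: K' = d7 b1 00.
K' ⊕ ipad = e1 87 36.  K' ⊕ opad = 8b ed 5c.
Inner input = (K'⊕ipad) ∥ m = e1 87 36 ∥ 61 78 4c 46.
Inner hash: sum = 225+135+54+97+120+76+70 = 777 → 03 09.
Outer input = (K'⊕opad) ∥ inner = 8b ed 5c ∥ 03 09.
Outer hash (tag): sum = 139+237+92+3+9 = 480 → 01 e0.

01e0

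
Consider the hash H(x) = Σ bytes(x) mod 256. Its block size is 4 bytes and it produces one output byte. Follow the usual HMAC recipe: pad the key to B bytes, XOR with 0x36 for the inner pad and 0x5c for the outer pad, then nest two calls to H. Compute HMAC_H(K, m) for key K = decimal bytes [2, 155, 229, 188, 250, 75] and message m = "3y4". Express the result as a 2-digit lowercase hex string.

Key decimal bytes [2, 155, 229, 188, 250, 75] = 02 9b e5 bc fa 4b is 6 bytes > B = 4, so hash it first: H(key) = 83, then zero-pad to 4 bytes: K' = 83 00 00 00.
K' ⊕ ipad = b5 36 36 36.  K' ⊕ opad = df 5c 5c 5c.
Inner input = (K'⊕ipad) ∥ m = b5 36 36 36 ∥ 33 79 34.
Inner hash: sum = 181+54+54+54+51+121+52 = 567; mod 256 = 55 → 37.
Outer input = (K'⊕opad) ∥ inner = df 5c 5c 5c ∥ 37.
Outer hash (tag): sum = 223+92+92+92+55 = 554; mod 256 = 42 → 2a.

2a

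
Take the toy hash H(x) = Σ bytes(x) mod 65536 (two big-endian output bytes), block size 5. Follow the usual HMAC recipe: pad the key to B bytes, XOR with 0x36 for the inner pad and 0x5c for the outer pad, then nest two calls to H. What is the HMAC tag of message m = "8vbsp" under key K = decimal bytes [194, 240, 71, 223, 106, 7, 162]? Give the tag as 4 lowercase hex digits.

Key decimal bytes [194, 240, 71, 223, 106, 7, 162] = c2 f0 47 df 6a 07 a2 is 7 bytes > B = 5, so hash it first: H(key) = 03 eb, then zero-pad to 5 bytes: K' = 03 eb 00 00 00.
K' ⊕ ipad = 35 dd 36 36 36.  K' ⊕ opad = 5f b7 5c 5c 5c.
Inner input = (K'⊕ipad) ∥ m = 35 dd 36 36 36 ∥ 38 76 62 73 70.
Inner hash: sum = 53+221+54+54+54+56+118+98+115+112 = 935 → 03 a7.
Outer input = (K'⊕opad) ∥ inner = 5f b7 5c 5c 5c ∥ 03 a7.
Outer hash (tag): sum = 95+183+92+92+92+3+167 = 724 → 02 d4.

02d4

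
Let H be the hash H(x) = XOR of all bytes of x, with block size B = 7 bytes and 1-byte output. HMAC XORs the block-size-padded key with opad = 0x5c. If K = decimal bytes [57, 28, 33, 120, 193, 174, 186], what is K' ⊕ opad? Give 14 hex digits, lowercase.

Key decimal bytes [57, 28, 33, 120, 193, 174, 186] = 39 1c 21 78 c1 ae ba is exactly B = 7 bytes: K' = 39 1c 21 78 c1 ae ba.
XOR each byte with 0x5c: 39⊕5c=65, 1c⊕5c=40, 21⊕5c=7d, 78⊕5c=24, c1⊕5c=9d, ae⊕5c=f2, ba⊕5c=e6.

65407d249df2e6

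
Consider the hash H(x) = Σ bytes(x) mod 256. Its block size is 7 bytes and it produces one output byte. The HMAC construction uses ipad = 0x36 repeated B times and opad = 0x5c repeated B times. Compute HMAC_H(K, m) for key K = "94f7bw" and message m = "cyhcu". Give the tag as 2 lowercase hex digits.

80

Key "94f7bw" = 39 34 66 37 62 77 is 6 bytes ≤ B = 7; zero-pad to 7 bytes: K' = 39 34 66 37 62 77 00.
K' ⊕ ipad = 0f 02 50 01 54 41 36.  K' ⊕ opad = 65 68 3a 6b 3e 2b 5c.
Inner input = (K'⊕ipad) ∥ m = 0f 02 50 01 54 41 36 ∥ 63 79 68 63 75.
Inner hash: sum = 15+2+80+1+84+65+54+99+121+104+99+117 = 841; mod 256 = 73 → 49.
Outer input = (K'⊕opad) ∥ inner = 65 68 3a 6b 3e 2b 5c ∥ 49.
Outer hash (tag): sum = 101+104+58+107+62+43+92+73 = 640; mod 256 = 128 → 80.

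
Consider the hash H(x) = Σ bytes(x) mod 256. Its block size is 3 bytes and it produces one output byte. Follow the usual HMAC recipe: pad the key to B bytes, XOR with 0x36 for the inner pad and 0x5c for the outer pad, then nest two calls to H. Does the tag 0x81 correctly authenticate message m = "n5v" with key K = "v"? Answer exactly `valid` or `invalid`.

Key "v" = 76 is 1 byte ≤ B = 3; zero-pad to 3 bytes: K' = 76 00 00.
K' ⊕ ipad = 40 36 36; K' ⊕ opad = 2a 5c 5c.
Inner hash: sum = 64+54+54+110+53+118 = 453; mod 256 = 197 → c5.
Outer hash (recomputed tag): sum = 42+92+92+197 = 423; mod 256 = 167 → a7.
Recomputed tag = a7; claimed = 81 → mismatch.

invalid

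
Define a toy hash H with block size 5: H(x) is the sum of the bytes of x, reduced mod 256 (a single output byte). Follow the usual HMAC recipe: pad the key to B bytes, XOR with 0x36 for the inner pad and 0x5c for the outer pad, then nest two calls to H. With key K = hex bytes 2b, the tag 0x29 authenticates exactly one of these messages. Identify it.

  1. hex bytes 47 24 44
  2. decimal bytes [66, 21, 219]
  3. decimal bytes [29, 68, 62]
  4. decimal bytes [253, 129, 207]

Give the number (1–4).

Key hex bytes 2b is 1 byte ≤ B = 5; zero-pad to 5 bytes: K' = 2b 00 00 00 00.
K' ⊕ ipad = 1d 36 36 36 36; K' ⊕ opad = 77 5c 5c 5c 5c.
m1: inner = H(1d 36 36 36 36 47 24 44) = a4; tag = H(77 5c 5c 5c 5c a4) = 8b
m2: inner = H(1d 36 36 36 36 42 15 db) = 27; tag = H(77 5c 5c 5c 5c 27) = 0e
m3: inner = H(1d 36 36 36 36 1d 44 3e) = 94; tag = H(77 5c 5c 5c 5c 94) = 7b
m4: inner = H(1d 36 36 36 36 fd 81 cf) = 42; tag = H(77 5c 5c 5c 5c 42) = 29 ← matches

4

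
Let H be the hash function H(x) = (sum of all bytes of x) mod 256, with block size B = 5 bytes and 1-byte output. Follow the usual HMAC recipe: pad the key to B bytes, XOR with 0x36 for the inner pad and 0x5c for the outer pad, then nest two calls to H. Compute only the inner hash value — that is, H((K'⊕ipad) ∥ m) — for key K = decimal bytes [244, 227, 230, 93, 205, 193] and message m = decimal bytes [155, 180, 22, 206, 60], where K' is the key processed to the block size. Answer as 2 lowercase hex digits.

Key decimal bytes [244, 227, 230, 93, 205, 193] = f4 e3 e6 5d cd c1 is 6 bytes > B = 5, so hash it first: H(key) = a8, then zero-pad to 5 bytes: K' = a8 00 00 00 00.
K' ⊕ ipad = 9e 36 36 36 36.
Inner input = 9e 36 36 36 36 ∥ 9b b4 16 ce 3c.
Inner hash: sum = 158+54+54+54+54+155+180+22+206+60 = 997; mod 256 = 229 → e5.

e5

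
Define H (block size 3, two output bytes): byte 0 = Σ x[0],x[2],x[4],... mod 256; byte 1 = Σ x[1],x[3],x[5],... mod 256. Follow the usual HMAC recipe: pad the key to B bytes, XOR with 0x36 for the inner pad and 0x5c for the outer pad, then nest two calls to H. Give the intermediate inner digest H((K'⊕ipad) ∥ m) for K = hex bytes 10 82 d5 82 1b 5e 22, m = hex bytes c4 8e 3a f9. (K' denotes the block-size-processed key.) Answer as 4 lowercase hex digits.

Key hex bytes 10 82 d5 82 1b 5e 22 is 7 bytes > B = 3, so hash it first: H(key) = 22 62, then zero-pad to 3 bytes: K' = 22 62 00.
K' ⊕ ipad = 14 54 36.
Inner input = 14 54 36 ∥ c4 8e 3a f9.
Inner hash: even-index sum = 465 mod 256 = 209; odd-index sum = 338 mod 256 = 82 → d1 52.

d152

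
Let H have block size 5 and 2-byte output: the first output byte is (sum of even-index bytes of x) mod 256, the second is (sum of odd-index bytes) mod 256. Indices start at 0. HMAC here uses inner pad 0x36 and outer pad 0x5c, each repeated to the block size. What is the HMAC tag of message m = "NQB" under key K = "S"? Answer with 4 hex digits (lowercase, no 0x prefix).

Key "S" = 53 is 1 byte ≤ B = 5; zero-pad to 5 bytes: K' = 53 00 00 00 00.
K' ⊕ ipad = 65 36 36 36 36.  K' ⊕ opad = 0f 5c 5c 5c 5c.
Inner input = (K'⊕ipad) ∥ m = 65 36 36 36 36 ∥ 4e 51 42.
Inner hash: even-index sum = 290 mod 256 = 34; odd-index sum = 252 mod 256 = 252 → 22 fc.
Outer input = (K'⊕opad) ∥ inner = 0f 5c 5c 5c 5c ∥ 22 fc.
Outer hash (tag): even-index sum = 451 mod 256 = 195; odd-index sum = 218 mod 256 = 218 → c3 da.

c3da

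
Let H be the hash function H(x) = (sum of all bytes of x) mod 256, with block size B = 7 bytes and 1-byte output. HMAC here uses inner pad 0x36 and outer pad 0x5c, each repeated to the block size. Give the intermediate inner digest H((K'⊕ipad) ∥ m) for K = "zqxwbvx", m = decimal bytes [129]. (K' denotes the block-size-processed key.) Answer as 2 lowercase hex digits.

Key "zqxwbvx" = 7a 71 78 77 62 76 78 is exactly B = 7 bytes: K' = 7a 71 78 77 62 76 78.
K' ⊕ ipad = 4c 47 4e 41 54 40 4e.
Inner input = 4c 47 4e 41 54 40 4e ∥ 81.
Inner hash: sum = 76+71+78+65+84+64+78+129 = 645; mod 256 = 133 → 85.

85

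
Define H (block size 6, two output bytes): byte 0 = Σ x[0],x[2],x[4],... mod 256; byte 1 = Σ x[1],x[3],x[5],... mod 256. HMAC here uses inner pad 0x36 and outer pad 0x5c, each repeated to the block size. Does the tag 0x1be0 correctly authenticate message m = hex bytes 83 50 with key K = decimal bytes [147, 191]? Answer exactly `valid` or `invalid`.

valid

Key decimal bytes [147, 191] = 93 bf is 2 bytes ≤ B = 6; zero-pad to 6 bytes: K' = 93 bf 00 00 00 00.
K' ⊕ ipad = a5 89 36 36 36 36; K' ⊕ opad = cf e3 5c 5c 5c 5c.
Inner hash: even-index sum = 404 mod 256 = 148; odd-index sum = 325 mod 256 = 69 → 94 45.
Outer hash (recomputed tag): even-index sum = 539 mod 256 = 27; odd-index sum = 480 mod 256 = 224 → 1b e0.
Recomputed tag = 1be0; claimed = 1be0 → match.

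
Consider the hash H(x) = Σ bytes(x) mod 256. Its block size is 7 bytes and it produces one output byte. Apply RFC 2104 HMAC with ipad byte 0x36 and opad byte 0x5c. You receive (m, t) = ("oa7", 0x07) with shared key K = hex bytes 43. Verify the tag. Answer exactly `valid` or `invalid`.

valid

Key hex bytes 43 is 1 byte ≤ B = 7; zero-pad to 7 bytes: K' = 43 00 00 00 00 00 00.
K' ⊕ ipad = 75 36 36 36 36 36 36; K' ⊕ opad = 1f 5c 5c 5c 5c 5c 5c.
Inner hash: sum = 117+54+54+54+54+54+54+111+97+55 = 704; mod 256 = 192 → c0.
Outer hash (recomputed tag): sum = 31+92+92+92+92+92+92+192 = 775; mod 256 = 7 → 07.
Recomputed tag = 07; claimed = 07 → match.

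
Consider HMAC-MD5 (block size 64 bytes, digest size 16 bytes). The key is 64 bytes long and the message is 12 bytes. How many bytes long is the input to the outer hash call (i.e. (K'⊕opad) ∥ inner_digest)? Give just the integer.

Key is 64 ≤ 64 bytes, zero-padded: |K'| = 64.
Outer input = (K'⊕opad) ∥ H(inner) → 64 + 16 = 80 bytes.

80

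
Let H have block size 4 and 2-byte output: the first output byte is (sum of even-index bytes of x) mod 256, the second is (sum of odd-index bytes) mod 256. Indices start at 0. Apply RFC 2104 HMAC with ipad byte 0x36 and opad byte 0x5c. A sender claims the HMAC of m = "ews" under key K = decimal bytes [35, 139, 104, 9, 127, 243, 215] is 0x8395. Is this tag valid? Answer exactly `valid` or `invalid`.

invalid

Key decimal bytes [35, 139, 104, 9, 127, 243, 215] = 23 8b 68 09 7f f3 d7 is 7 bytes > B = 4, so hash it first: H(key) = e1 87, then zero-pad to 4 bytes: K' = e1 87 00 00.
K' ⊕ ipad = d7 b1 36 36; K' ⊕ opad = bd db 5c 5c.
Inner hash: even-index sum = 485 mod 256 = 229; odd-index sum = 350 mod 256 = 94 → e5 5e.
Outer hash (recomputed tag): even-index sum = 510 mod 256 = 254; odd-index sum = 405 mod 256 = 149 → fe 95.
Recomputed tag = fe95; claimed = 8395 → mismatch.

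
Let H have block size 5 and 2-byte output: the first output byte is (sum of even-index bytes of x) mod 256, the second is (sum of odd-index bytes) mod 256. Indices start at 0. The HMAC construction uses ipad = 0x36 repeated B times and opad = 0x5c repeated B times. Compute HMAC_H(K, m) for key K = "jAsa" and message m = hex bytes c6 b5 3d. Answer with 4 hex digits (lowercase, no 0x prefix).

Key "jAsa" = 6a 41 73 61 is 4 bytes ≤ B = 5; zero-pad to 5 bytes: K' = 6a 41 73 61 00.
K' ⊕ ipad = 5c 77 45 57 36.  K' ⊕ opad = 36 1d 2f 3d 5c.
Inner input = (K'⊕ipad) ∥ m = 5c 77 45 57 36 ∥ c6 b5 3d.
Inner hash: even-index sum = 396 mod 256 = 140; odd-index sum = 465 mod 256 = 209 → 8c d1.
Outer input = (K'⊕opad) ∥ inner = 36 1d 2f 3d 5c ∥ 8c d1.
Outer hash (tag): even-index sum = 402 mod 256 = 146; odd-index sum = 230 mod 256 = 230 → 92 e6.

92e6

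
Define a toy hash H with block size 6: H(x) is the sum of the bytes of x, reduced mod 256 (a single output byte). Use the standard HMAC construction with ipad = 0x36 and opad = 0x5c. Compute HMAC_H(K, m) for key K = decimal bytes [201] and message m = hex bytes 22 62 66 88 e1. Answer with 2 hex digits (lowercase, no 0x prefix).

Key decimal bytes [201] = c9 is 1 byte ≤ B = 6; zero-pad to 6 bytes: K' = c9 00 00 00 00 00.
K' ⊕ ipad = ff 36 36 36 36 36.  K' ⊕ opad = 95 5c 5c 5c 5c 5c.
Inner input = (K'⊕ipad) ∥ m = ff 36 36 36 36 36 ∥ 22 62 66 88 e1.
Inner hash: sum = 255+54+54+54+54+54+34+98+102+136+225 = 1120; mod 256 = 96 → 60.
Outer input = (K'⊕opad) ∥ inner = 95 5c 5c 5c 5c 5c ∥ 60.
Outer hash (tag): sum = 149+92+92+92+92+92+96 = 705; mod 256 = 193 → c1.

c1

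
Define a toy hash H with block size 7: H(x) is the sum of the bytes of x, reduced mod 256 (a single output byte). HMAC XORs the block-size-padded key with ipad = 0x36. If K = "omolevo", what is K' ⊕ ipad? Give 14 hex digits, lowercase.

595b595a534059

Key "omolevo" = 6f 6d 6f 6c 65 76 6f is exactly B = 7 bytes: K' = 6f 6d 6f 6c 65 76 6f.
XOR each byte with 0x36: 6f⊕36=59, 6d⊕36=5b, 6f⊕36=59, 6c⊕36=5a, 65⊕36=53, 76⊕36=40, 6f⊕36=59.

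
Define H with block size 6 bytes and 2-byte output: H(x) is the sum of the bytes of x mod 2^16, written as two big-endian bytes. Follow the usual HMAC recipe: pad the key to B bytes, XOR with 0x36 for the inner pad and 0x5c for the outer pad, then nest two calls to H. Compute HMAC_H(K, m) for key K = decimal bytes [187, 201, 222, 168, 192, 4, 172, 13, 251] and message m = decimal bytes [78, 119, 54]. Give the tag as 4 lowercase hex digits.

0363

Key decimal bytes [187, 201, 222, 168, 192, 4, 172, 13, 251] = bb c9 de a8 c0 04 ac 0d fb is 9 bytes > B = 6, so hash it first: H(key) = 05 82, then zero-pad to 6 bytes: K' = 05 82 00 00 00 00.
K' ⊕ ipad = 33 b4 36 36 36 36.  K' ⊕ opad = 59 de 5c 5c 5c 5c.
Inner input = (K'⊕ipad) ∥ m = 33 b4 36 36 36 36 ∥ 4e 77 36.
Inner hash: sum = 51+180+54+54+54+54+78+119+54 = 698 → 02 ba.
Outer input = (K'⊕opad) ∥ inner = 59 de 5c 5c 5c 5c ∥ 02 ba.
Outer hash (tag): sum = 89+222+92+92+92+92+2+186 = 867 → 03 63.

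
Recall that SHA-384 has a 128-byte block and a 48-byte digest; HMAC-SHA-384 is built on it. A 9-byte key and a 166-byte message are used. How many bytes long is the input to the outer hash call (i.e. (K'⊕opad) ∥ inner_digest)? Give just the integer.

176

Key is 9 ≤ 128 bytes, zero-padded: |K'| = 128.
Outer input = (K'⊕opad) ∥ H(inner) → 128 + 48 = 176 bytes.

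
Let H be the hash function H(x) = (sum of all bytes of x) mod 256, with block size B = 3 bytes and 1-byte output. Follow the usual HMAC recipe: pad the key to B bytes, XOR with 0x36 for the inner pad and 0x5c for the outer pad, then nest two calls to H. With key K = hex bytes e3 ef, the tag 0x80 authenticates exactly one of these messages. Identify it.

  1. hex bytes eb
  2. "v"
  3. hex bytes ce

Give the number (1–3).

Key hex bytes e3 ef is 2 bytes ≤ B = 3; zero-pad to 3 bytes: K' = e3 ef 00.
K' ⊕ ipad = d5 d9 36; K' ⊕ opad = bf b3 5c.
m1: inner = H(d5 d9 36 eb) = cf; tag = H(bf b3 5c cf) = 9d
m2: inner = H(d5 d9 36 76) = 5a; tag = H(bf b3 5c 5a) = 28
m3: inner = H(d5 d9 36 ce) = b2; tag = H(bf b3 5c b2) = 80 ← matches

3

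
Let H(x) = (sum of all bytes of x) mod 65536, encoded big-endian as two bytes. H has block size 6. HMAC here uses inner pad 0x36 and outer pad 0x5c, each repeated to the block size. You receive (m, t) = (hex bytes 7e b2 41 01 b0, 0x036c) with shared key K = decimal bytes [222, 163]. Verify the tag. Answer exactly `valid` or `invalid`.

valid

Key decimal bytes [222, 163] = de a3 is 2 bytes ≤ B = 6; zero-pad to 6 bytes: K' = de a3 00 00 00 00.
K' ⊕ ipad = e8 95 36 36 36 36; K' ⊕ opad = 82 ff 5c 5c 5c 5c.
Inner hash: sum = 232+149+54+54+54+54+126+178+65+1+176 = 1143 → 04 77.
Outer hash (recomputed tag): sum = 130+255+92+92+92+92+4+119 = 876 → 03 6c.
Recomputed tag = 036c; claimed = 036c → match.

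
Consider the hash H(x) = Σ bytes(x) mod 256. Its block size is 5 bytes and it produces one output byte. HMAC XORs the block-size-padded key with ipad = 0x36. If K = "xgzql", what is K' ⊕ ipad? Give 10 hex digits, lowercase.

Key "xgzql" = 78 67 7a 71 6c is exactly B = 5 bytes: K' = 78 67 7a 71 6c.
XOR each byte with 0x36: 78⊕36=4e, 67⊕36=51, 7a⊕36=4c, 71⊕36=47, 6c⊕36=5a.

4e514c475a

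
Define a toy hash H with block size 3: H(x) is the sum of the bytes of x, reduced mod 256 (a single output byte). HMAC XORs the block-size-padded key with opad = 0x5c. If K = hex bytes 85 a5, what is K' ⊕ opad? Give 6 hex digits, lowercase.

Key hex bytes 85 a5 is 2 bytes ≤ B = 3; zero-pad to 3 bytes: K' = 85 a5 00.
XOR each byte with 0x5c: 85⊕5c=d9, a5⊕5c=f9, 00⊕5c=5c.

d9f95c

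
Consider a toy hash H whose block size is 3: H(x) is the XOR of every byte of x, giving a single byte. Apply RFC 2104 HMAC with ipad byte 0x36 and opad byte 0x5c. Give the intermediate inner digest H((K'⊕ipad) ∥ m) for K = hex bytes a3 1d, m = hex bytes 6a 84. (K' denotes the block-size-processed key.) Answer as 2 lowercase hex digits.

Key hex bytes a3 1d is 2 bytes ≤ B = 3; zero-pad to 3 bytes: K' = a3 1d 00.
K' ⊕ ipad = 95 2b 36.
Inner input = 95 2b 36 ∥ 6a 84.
Inner hash: XOR 95⊕2b⊕36⊕6a⊕84 = 66.

66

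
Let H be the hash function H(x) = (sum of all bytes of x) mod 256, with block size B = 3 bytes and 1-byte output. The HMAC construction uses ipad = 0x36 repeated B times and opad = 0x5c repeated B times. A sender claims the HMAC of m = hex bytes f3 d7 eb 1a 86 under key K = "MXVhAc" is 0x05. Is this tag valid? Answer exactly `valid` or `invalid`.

Key "MXVhAc" = 4d 58 56 68 41 63 is 6 bytes > B = 3, so hash it first: H(key) = 07, then zero-pad to 3 bytes: K' = 07 00 00.
K' ⊕ ipad = 31 36 36; K' ⊕ opad = 5b 5c 5c.
Inner hash: sum = 49+54+54+243+215+235+26+134 = 1010; mod 256 = 242 → f2.
Outer hash (recomputed tag): sum = 91+92+92+242 = 517; mod 256 = 5 → 05.
Recomputed tag = 05; claimed = 05 → match.

valid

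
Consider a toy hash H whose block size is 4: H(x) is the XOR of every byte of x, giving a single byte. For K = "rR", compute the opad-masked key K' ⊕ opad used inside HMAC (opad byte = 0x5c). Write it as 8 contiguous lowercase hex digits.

2e0e5c5c

Key "rR" = 72 52 is 2 bytes ≤ B = 4; zero-pad to 4 bytes: K' = 72 52 00 00.
XOR each byte with 0x5c: 72⊕5c=2e, 52⊕5c=0e, 00⊕5c=5c, 00⊕5c=5c.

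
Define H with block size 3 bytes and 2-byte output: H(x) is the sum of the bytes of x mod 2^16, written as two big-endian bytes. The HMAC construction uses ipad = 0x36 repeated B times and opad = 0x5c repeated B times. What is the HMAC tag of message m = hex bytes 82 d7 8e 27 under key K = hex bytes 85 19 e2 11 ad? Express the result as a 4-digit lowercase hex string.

Key hex bytes 85 19 e2 11 ad is 5 bytes > B = 3, so hash it first: H(key) = 02 3e, then zero-pad to 3 bytes: K' = 02 3e 00.
K' ⊕ ipad = 34 08 36.  K' ⊕ opad = 5e 62 5c.
Inner input = (K'⊕ipad) ∥ m = 34 08 36 ∥ 82 d7 8e 27.
Inner hash: sum = 52+8+54+130+215+142+39 = 640 → 02 80.
Outer input = (K'⊕opad) ∥ inner = 5e 62 5c ∥ 02 80.
Outer hash (tag): sum = 94+98+92+2+128 = 414 → 01 9e.

019e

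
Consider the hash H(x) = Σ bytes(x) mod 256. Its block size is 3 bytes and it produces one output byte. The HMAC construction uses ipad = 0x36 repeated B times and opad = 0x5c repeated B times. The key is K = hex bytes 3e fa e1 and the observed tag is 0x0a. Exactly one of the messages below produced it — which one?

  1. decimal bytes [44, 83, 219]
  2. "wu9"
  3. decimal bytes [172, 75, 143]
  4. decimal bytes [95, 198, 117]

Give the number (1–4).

4

Key hex bytes 3e fa e1 is exactly B = 3 bytes: K' = 3e fa e1.
K' ⊕ ipad = 08 cc d7; K' ⊕ opad = 62 a6 bd.
m1: inner = H(08 cc d7 2c 53 db) = 05; tag = H(62 a6 bd 05) = ca
m2: inner = H(08 cc d7 77 75 39) = d0; tag = H(62 a6 bd d0) = 95
m3: inner = H(08 cc d7 ac 4b 8f) = 31; tag = H(62 a6 bd 31) = f6
m4: inner = H(08 cc d7 5f c6 75) = 45; tag = H(62 a6 bd 45) = 0a ← matches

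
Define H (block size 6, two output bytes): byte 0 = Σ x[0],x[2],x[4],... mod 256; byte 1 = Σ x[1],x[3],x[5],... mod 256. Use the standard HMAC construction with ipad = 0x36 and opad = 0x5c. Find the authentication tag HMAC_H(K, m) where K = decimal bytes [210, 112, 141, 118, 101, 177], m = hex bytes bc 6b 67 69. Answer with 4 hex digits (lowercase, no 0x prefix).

Key decimal bytes [210, 112, 141, 118, 101, 177] = d2 70 8d 76 65 b1 is exactly B = 6 bytes: K' = d2 70 8d 76 65 b1.
K' ⊕ ipad = e4 46 bb 40 53 87.  K' ⊕ opad = 8e 2c d1 2a 39 ed.
Inner input = (K'⊕ipad) ∥ m = e4 46 bb 40 53 87 ∥ bc 6b 67 69.
Inner hash: even-index sum = 789 mod 256 = 21; odd-index sum = 481 mod 256 = 225 → 15 e1.
Outer input = (K'⊕opad) ∥ inner = 8e 2c d1 2a 39 ed ∥ 15 e1.
Outer hash (tag): even-index sum = 429 mod 256 = 173; odd-index sum = 548 mod 256 = 36 → ad 24.

ad24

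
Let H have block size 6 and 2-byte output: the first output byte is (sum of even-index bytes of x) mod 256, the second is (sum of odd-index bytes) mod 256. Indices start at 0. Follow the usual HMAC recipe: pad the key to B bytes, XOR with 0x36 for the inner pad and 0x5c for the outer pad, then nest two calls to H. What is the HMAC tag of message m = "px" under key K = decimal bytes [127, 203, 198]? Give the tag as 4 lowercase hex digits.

Key decimal bytes [127, 203, 198] = 7f cb c6 is 3 bytes ≤ B = 6; zero-pad to 6 bytes: K' = 7f cb c6 00 00 00.
K' ⊕ ipad = 49 fd f0 36 36 36.  K' ⊕ opad = 23 97 9a 5c 5c 5c.
Inner input = (K'⊕ipad) ∥ m = 49 fd f0 36 36 36 ∥ 70 78.
Inner hash: even-index sum = 479 mod 256 = 223; odd-index sum = 481 mod 256 = 225 → df e1.
Outer input = (K'⊕opad) ∥ inner = 23 97 9a 5c 5c 5c ∥ df e1.
Outer hash (tag): even-index sum = 504 mod 256 = 248; odd-index sum = 560 mod 256 = 48 → f8 30.

f830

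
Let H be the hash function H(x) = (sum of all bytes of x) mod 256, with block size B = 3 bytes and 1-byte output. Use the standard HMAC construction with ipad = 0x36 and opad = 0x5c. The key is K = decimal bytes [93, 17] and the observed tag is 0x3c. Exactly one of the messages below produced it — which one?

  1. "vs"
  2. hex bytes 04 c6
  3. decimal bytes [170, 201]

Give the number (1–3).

Key decimal bytes [93, 17] = 5d 11 is 2 bytes ≤ B = 3; zero-pad to 3 bytes: K' = 5d 11 00.
K' ⊕ ipad = 6b 27 36; K' ⊕ opad = 01 4d 5c.
m1: inner = H(6b 27 36 76 73) = b1; tag = H(01 4d 5c b1) = 5b
m2: inner = H(6b 27 36 04 c6) = 92; tag = H(01 4d 5c 92) = 3c ← matches
m3: inner = H(6b 27 36 aa c9) = 3b; tag = H(01 4d 5c 3b) = e5

2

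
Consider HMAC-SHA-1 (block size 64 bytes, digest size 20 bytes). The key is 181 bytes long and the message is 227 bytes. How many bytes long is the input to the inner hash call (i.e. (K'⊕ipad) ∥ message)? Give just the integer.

291

Key is 181 > 64 bytes, so it is hashed to 20 bytes then zero-padded to 64: |K'| = 64.
Inner input = (K'⊕ipad) ∥ m → 64 + 227 = 291 bytes.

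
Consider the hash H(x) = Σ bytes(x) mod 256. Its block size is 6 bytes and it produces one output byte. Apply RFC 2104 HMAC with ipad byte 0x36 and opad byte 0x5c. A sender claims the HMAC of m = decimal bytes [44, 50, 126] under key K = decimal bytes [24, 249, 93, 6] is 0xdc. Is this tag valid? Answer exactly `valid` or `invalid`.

Key decimal bytes [24, 249, 93, 6] = 18 f9 5d 06 is 4 bytes ≤ B = 6; zero-pad to 6 bytes: K' = 18 f9 5d 06 00 00.
K' ⊕ ipad = 2e cf 6b 30 36 36; K' ⊕ opad = 44 a5 01 5a 5c 5c.
Inner hash: sum = 46+207+107+48+54+54+44+50+126 = 736; mod 256 = 224 → e0.
Outer hash (recomputed tag): sum = 68+165+1+90+92+92+224 = 732; mod 256 = 220 → dc.
Recomputed tag = dc; claimed = dc → match.

valid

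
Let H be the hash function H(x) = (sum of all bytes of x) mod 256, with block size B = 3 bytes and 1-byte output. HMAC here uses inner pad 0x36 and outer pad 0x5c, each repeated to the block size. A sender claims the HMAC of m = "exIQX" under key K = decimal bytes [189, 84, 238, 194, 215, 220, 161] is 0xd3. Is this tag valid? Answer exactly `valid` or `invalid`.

Key decimal bytes [189, 84, 238, 194, 215, 220, 161] = bd 54 ee c2 d7 dc a1 is 7 bytes > B = 3, so hash it first: H(key) = 15, then zero-pad to 3 bytes: K' = 15 00 00.
K' ⊕ ipad = 23 36 36; K' ⊕ opad = 49 5c 5c.
Inner hash: sum = 35+54+54+101+120+73+81+88 = 606; mod 256 = 94 → 5e.
Outer hash (recomputed tag): sum = 73+92+92+94 = 351; mod 256 = 95 → 5f.
Recomputed tag = 5f; claimed = d3 → mismatch.

invalid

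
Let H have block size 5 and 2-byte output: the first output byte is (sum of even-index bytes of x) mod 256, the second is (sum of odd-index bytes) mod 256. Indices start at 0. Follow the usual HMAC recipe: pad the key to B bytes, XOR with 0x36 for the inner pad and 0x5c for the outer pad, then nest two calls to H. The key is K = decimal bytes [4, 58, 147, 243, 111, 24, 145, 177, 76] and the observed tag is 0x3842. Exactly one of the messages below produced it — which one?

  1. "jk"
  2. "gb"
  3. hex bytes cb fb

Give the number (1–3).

Key decimal bytes [4, 58, 147, 243, 111, 24, 145, 177, 76] = 04 3a 93 f3 6f 18 91 b1 4c is 9 bytes > B = 5, so hash it first: H(key) = e3 f6, then zero-pad to 5 bytes: K' = e3 f6 00 00 00.
K' ⊕ ipad = d5 c0 36 36 36; K' ⊕ opad = bf aa 5c 5c 5c.
m1: inner = H(d5 c0 36 36 36 6a 6b) = ac 60; tag = H(bf aa 5c 5c 5c ac 60) = d7b2
m2: inner = H(d5 c0 36 36 36 67 62) = a3 5d; tag = H(bf aa 5c 5c 5c a3 5d) = d4a9
m3: inner = H(d5 c0 36 36 36 cb fb) = 3c c1; tag = H(bf aa 5c 5c 5c 3c c1) = 3842 ← matches

3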